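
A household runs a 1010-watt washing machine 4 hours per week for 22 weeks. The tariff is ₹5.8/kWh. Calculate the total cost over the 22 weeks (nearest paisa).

₹515.50

Runtime = 4 h/week × 22 weeks = 88 h
Energy = 1.01 kW × 88 h = 88.88 kWh
Cost = 88.88 kWh × ₹5.8/kWh = ₹515.50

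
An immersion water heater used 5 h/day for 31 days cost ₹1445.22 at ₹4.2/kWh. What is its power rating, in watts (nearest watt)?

2220 W

Energy = ₹1445.22 ÷ ₹4.2/kWh = 344.1 kWh
Runtime = 5 h/day × 31 days = 155 h
Power = 344.1 kWh ÷ 155 h = 2.22 kW = 2220 W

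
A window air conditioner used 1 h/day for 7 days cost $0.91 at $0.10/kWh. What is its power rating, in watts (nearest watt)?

1300 W

Energy = $0.91 ÷ $0.10/kWh = 9.1 kWh
Runtime = 1 h/day × 7 days = 7 h
Power = 9.1 kWh ÷ 7 h = 1.3 kW = 1300 W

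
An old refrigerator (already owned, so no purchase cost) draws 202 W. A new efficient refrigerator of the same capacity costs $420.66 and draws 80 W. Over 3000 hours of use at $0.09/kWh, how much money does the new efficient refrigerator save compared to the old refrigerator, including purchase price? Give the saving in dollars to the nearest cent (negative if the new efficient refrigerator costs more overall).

old refrigerator: $0.00 + (202/1000) kW × 3000 h × $0.09 = $0.00 + $54.54 = $54.54
new efficient refrigerator: $420.66 + (80/1000) kW × 3000 h × $0.09 = $420.66 + $21.6 = $442.26
Saving = $54.54 − $442.26 = −$387.72

-$387.72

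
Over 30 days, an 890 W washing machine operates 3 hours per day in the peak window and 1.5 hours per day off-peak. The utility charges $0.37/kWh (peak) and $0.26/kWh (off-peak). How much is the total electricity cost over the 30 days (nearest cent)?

$40.05

Peak energy = 0.89 kW × 3 h × 30 = 80.1 kWh
Off-peak energy = 0.89 kW × 1.5 h × 30 = 40.05 kWh
Cost = 80.1 × $0.37 + 40.05 × $0.26 = $29.637 + $10.413 = $40.05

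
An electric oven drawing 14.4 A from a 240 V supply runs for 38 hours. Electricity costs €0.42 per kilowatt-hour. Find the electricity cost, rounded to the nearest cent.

Power = 14.4 A × 240 V = 3456 W = 3.456 kW
Energy = 3.456 kW × 38 h = 131.328 kWh
Cost = 131.328 kWh × €0.42/kWh = €55.16

€55.16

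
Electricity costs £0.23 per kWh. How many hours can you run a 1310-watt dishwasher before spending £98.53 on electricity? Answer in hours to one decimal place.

327.0 h

Energy available = £98.53 ÷ £0.23/kWh = 428.3913 kWh
Hours = 428.3913 kWh ÷ 1.31 kW = 327.0 h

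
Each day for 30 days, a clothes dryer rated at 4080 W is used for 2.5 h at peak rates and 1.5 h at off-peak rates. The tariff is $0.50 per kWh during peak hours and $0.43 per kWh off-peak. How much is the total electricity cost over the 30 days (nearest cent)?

Peak energy = 4.08 kW × 2.5 h × 30 = 306 kWh
Off-peak energy = 4.08 kW × 1.5 h × 30 = 183.6 kWh
Cost = 306 × $0.50 + 183.6 × $0.43 = $153 + $78.948 = $231.95

$231.95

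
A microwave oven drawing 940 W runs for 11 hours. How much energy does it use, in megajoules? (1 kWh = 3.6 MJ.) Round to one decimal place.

37.2 MJ

Energy = 0.94 kW × 11 h = 10.34 kWh
= 10.34 × 3.6 MJ = 37.2 MJ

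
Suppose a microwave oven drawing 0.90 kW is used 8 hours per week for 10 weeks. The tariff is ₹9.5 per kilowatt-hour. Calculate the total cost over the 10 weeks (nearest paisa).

Runtime = 8 h/week × 10 weeks = 80 h
Energy = 0.9 kW × 80 h = 72 kWh
Cost = 72 kWh × ₹9.5/kWh = ₹684.00

₹684.00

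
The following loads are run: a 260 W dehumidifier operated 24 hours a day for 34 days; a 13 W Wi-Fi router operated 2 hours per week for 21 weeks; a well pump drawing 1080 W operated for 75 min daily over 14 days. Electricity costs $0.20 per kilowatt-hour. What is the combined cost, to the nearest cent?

$46.32

dehumidifier: Runtime = 24 h × 34 = 816 h
dehumidifier: 0.26 kW × 816 h = 212.16 kWh
Wi-Fi router: Runtime = 2 h/week × 21 weeks = 42 h
Wi-Fi router: 0.013 kW × 42 h = 0.546 kWh
well pump: Runtime = 75 min × 14 = 1050 min = 17.5 h
well pump: 1.08 kW × 17.5 h = 18.9 kWh
Total energy = 231.606 kWh
Cost = 231.606 × $0.20 = $46.32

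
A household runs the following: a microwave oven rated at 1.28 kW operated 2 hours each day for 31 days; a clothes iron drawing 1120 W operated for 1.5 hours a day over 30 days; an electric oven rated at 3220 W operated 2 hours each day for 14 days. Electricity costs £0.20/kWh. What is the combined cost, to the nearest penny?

microwave oven: Runtime = 2 h/day × 31 days = 62 h
microwave oven: 1.28 kW × 62 h = 79.36 kWh
clothes iron: Runtime = 1.5 h/day × 30 days = 45 h
clothes iron: 1.12 kW × 45 h = 50.4 kWh
electric oven: Runtime = 2 h/day × 14 days = 28 h
electric oven: 3.22 kW × 28 h = 90.16 kWh
Total energy = 219.92 kWh
Cost = 219.92 × £0.20 = £43.98

£43.98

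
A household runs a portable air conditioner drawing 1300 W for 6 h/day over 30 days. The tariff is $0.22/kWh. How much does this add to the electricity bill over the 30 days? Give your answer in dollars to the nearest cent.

Runtime = 6 h/day × 30 days = 180 h
Energy = 1.3 kW × 180 h = 234 kWh
Cost = 234 kWh × $0.22/kWh = $51.48

$51.48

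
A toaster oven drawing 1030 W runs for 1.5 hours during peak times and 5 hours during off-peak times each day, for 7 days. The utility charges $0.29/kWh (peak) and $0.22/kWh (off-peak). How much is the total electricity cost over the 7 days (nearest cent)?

Peak energy = 1.03 kW × 1.5 h × 7 = 10.815 kWh
Off-peak energy = 1.03 kW × 5 h × 7 = 36.05 kWh
Cost = 10.815 × $0.29 + 36.05 × $0.22 = $3.13635 + $7.931 = $11.07

$11.07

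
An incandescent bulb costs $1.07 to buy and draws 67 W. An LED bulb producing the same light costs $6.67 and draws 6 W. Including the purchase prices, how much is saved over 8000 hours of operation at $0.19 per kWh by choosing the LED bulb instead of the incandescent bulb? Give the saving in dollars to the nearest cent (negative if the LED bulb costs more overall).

incandescent bulb: $1.07 + (67/1000) kW × 8000 h × $0.19 = $1.07 + $101.84 = $102.91
LED bulb: $6.67 + (6/1000) kW × 8000 h × $0.19 = $6.67 + $9.12 = $15.79
Saving = $102.91 − $15.79 = $87.12

$87.12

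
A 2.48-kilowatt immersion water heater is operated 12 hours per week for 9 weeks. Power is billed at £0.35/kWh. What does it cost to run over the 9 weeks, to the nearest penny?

£93.74

Runtime = 12 h/week × 9 weeks = 108 h
Energy = 2.48 kW × 108 h = 267.84 kWh
Cost = 267.84 kWh × £0.35/kWh = £93.74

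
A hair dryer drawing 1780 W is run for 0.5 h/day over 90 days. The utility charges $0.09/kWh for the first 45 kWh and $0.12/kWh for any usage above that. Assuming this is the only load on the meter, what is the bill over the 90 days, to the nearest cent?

Runtime = 0.5 h/day × 90 days = 45 h
Energy = 1.78 kW × 45 h = 80.1 kWh
Tier 1 (0–45 kWh): 45 × $0.09 = $4.05
Above 45 kWh: 35.1 × $0.12 = $4.212
Bill = $8.26

$8.26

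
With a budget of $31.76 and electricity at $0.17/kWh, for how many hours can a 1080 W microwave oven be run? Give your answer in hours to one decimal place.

173.0 h

Energy available = $31.76 ÷ $0.17/kWh = 186.8235 kWh
Hours = 186.8235 kWh ÷ 1.08 kW = 173.0 h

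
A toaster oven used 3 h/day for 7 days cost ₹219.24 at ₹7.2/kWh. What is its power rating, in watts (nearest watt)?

1450 W

Energy = ₹219.24 ÷ ₹7.2/kWh = 30.45 kWh
Runtime = 3 h/day × 7 days = 21 h
Power = 30.45 kWh ÷ 21 h = 1.45 kW = 1450 W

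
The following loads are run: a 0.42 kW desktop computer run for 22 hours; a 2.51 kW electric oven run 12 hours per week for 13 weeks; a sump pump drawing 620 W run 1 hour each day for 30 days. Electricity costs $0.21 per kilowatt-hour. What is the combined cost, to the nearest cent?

desktop computer: 0.42 kW × 22 h = 9.24 kWh
electric oven: Runtime = 12 h/week × 13 weeks = 156 h
electric oven: 2.51 kW × 156 h = 391.56 kWh
sump pump: Runtime = 1 h/day × 30 days = 30 h
sump pump: 0.62 kW × 30 h = 18.6 kWh
Total energy = 419.4 kWh
Cost = 419.4 × $0.21 = $88.07

$88.07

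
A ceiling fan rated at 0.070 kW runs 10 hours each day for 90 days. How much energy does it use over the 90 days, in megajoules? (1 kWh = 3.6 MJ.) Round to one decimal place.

226.8 MJ

Runtime = 10 h/day × 90 days = 900 h
Energy = 0.07 kW × 900 h = 63 kWh
= 63 × 3.6 MJ = 226.8 MJ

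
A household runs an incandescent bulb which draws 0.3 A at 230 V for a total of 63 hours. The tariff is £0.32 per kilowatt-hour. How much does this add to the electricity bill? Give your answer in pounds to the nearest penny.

Power = 0.3 A × 230 V = 69 W = 0.069 kW
Energy = 0.069 kW × 63 h = 4.347 kWh
Cost = 4.347 kWh × £0.32/kWh = £1.39

£1.39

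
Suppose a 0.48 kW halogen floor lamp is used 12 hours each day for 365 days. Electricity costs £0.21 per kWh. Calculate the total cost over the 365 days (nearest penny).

Runtime = 12 h/day × 365 days = 4380 h
Energy = 0.48 kW × 4380 h = 2102.4 kWh
Cost = 2102.4 kWh × £0.21/kWh = £441.50

£441.50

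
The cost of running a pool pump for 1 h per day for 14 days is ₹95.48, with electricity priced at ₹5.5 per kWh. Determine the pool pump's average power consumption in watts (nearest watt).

1240 W

Energy = ₹95.48 ÷ ₹5.5/kWh = 17.36 kWh
Runtime = 1 h/day × 14 days = 14 h
Power = 17.36 kWh ÷ 14 h = 1.24 kW = 1240 W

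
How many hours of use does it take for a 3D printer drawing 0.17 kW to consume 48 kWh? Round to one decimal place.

282.4 h

Hours = 48 kWh ÷ 0.17 kW = 282.4 h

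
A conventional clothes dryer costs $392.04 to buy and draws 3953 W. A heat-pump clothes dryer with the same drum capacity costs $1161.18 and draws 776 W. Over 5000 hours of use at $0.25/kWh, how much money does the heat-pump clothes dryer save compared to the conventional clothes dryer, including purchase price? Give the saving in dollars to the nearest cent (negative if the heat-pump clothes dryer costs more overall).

conventional clothes dryer: $392.04 + (3953/1000) kW × 5000 h × $0.25 = $392.04 + $4941.25 = $5333.29
heat-pump clothes dryer: $1161.18 + (776/1000) kW × 5000 h × $0.25 = $1161.18 + $970 = $2131.18
Saving = $5333.29 − $2131.18 = $3202.11

$3202.11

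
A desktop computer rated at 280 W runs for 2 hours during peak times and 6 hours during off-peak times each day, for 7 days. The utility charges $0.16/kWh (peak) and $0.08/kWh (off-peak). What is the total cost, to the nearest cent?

Peak energy = 0.28 kW × 2 h × 7 = 3.92 kWh
Off-peak energy = 0.28 kW × 6 h × 7 = 11.76 kWh
Cost = 3.92 × $0.16 + 11.76 × $0.08 = $0.6272 + $0.9408 = $1.57

$1.57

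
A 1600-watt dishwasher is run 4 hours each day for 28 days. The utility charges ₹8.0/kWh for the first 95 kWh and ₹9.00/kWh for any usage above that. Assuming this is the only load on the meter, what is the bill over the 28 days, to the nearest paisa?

₹1517.80

Runtime = 4 h/day × 28 days = 112 h
Energy = 1.6 kW × 112 h = 179.2 kWh
Tier 1 (0–95 kWh): 95 × ₹8.0 = ₹760
Above 95 kWh: 84.2 × ₹9.00 = ₹757.8
Bill = ₹1517.80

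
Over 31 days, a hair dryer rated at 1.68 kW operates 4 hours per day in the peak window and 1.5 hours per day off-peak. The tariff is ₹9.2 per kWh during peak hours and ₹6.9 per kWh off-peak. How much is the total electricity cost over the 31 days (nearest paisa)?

₹2455.57

Peak energy = 1.68 kW × 4 h × 31 = 208.32 kWh
Off-peak energy = 1.68 kW × 1.5 h × 31 = 78.12 kWh
Cost = 208.32 × ₹9.2 + 78.12 × ₹6.9 = ₹1916.544 + ₹539.028 = ₹2455.57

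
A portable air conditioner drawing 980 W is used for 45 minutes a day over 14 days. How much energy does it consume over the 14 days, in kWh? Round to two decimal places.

10.29 kWh

Runtime = 45 min × 14 = 630 min = 10.5 h
Energy = 0.98 kW × 10.5 h = 10.29 kWh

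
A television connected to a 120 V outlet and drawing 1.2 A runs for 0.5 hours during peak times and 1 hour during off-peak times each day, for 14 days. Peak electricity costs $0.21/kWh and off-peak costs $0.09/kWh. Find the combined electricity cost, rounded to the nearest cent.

$0.39

Power = 1.2 A × 120 V = 144 W = 0.144 kW
Peak energy = 0.144 kW × 0.5 h × 14 = 1.008 kWh
Off-peak energy = 0.144 kW × 1 h × 14 = 2.016 kWh
Cost = 1.008 × $0.21 + 2.016 × $0.09 = $0.21168 + $0.18144 = $0.39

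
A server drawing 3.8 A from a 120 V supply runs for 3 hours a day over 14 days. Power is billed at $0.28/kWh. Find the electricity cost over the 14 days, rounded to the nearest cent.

$5.36

Power = 3.8 A × 120 V = 456 W = 0.456 kW
Runtime = 3 h/day × 14 days = 42 h
Energy = 0.456 kW × 42 h = 19.152 kWh
Cost = 19.152 kWh × $0.28/kWh = $5.36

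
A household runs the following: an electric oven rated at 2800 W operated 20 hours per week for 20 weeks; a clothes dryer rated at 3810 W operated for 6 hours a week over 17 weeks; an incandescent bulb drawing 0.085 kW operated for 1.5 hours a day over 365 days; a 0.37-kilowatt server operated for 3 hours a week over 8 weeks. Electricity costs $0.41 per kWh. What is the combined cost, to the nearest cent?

$641.26

electric oven: Runtime = 20 h/week × 20 weeks = 400 h
electric oven: 2.8 kW × 400 h = 1120 kWh
clothes dryer: Runtime = 6 h/week × 17 weeks = 102 h
clothes dryer: 3.81 kW × 102 h = 388.62 kWh
incandescent bulb: Runtime = 1.5 h/day × 365 days = 547.5 h
incandescent bulb: 0.085 kW × 547.5 h = 46.5375 kWh
server: Runtime = 3 h/week × 8 weeks = 24 h
server: 0.37 kW × 24 h = 8.88 kWh
Total energy = 1564.0375 kWh
Cost = 1564.0375 × $0.41 = $641.26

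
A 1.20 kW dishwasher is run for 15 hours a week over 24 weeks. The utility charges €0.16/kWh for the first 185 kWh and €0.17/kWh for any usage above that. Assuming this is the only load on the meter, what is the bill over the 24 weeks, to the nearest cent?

€71.59

Runtime = 15 h/week × 24 weeks = 360 h
Energy = 1.2 kW × 360 h = 432 kWh
Tier 1 (0–185 kWh): 185 × €0.16 = €29.6
Above 185 kWh: 247 × €0.17 = €41.99
Bill = €71.59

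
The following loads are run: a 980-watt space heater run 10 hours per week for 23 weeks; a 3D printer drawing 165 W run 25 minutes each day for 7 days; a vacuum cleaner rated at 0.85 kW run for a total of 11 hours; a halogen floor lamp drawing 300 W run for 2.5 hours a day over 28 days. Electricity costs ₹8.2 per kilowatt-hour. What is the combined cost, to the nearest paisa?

₹2101.10

space heater: Runtime = 10 h/week × 23 weeks = 230 h
space heater: 0.98 kW × 230 h = 225.4 kWh
3D printer: Runtime = 25 min × 7 = 175 min = 2.916666… h
3D printer: 0.165 kW × 2.916666… h = 0.48125 kWh
vacuum cleaner: 0.85 kW × 11 h = 9.35 kWh
halogen floor lamp: Runtime = 2.5 h/day × 28 days = 70 h
halogen floor lamp: 0.3 kW × 70 h = 21 kWh
Total energy = 256.23125 kWh
Cost = 256.23125 × ₹8.2 = ₹2101.10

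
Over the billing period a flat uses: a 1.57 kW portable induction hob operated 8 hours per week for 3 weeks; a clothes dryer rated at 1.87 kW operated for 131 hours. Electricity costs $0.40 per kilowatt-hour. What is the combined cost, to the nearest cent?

portable induction hob: Runtime = 8 h/week × 3 weeks = 24 h
portable induction hob: 1.57 kW × 24 h = 37.68 kWh
clothes dryer: 1.87 kW × 131 h = 244.97 kWh
Total energy = 282.65 kWh
Cost = 282.65 × $0.40 = $113.06

$113.06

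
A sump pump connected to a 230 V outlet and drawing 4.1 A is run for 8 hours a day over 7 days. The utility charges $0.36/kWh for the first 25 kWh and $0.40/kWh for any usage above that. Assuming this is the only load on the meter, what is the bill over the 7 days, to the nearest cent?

Power = 4.1 A × 230 V = 943 W = 0.943 kW
Runtime = 8 h/day × 7 days = 56 h
Energy = 0.943 kW × 56 h = 52.808 kWh
Tier 1 (0–25 kWh): 25 × $0.36 = $9
Above 25 kWh: 27.808 × $0.40 = $11.1232
Bill = $20.12

$20.12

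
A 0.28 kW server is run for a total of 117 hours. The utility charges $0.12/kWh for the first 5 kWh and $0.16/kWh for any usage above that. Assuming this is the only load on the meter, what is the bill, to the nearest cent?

Energy = 0.28 kW × 117 h = 32.76 kWh
Tier 1 (0–5 kWh): 5 × $0.12 = $0.6
Above 5 kWh: 27.76 × $0.16 = $4.4416
Bill = $5.04

$5.04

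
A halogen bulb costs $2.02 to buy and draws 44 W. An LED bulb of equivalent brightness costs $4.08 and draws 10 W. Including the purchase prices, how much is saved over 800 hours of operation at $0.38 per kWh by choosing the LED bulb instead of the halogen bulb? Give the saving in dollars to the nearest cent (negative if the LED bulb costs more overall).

halogen bulb: $2.02 + (44/1000) kW × 800 h × $0.38 = $2.02 + $13.376 = $15.396
LED bulb: $4.08 + (10/1000) kW × 800 h × $0.38 = $4.08 + $3.04 = $7.12
Saving = $15.396 − $7.12 = $8.276 → $8.28

$8.28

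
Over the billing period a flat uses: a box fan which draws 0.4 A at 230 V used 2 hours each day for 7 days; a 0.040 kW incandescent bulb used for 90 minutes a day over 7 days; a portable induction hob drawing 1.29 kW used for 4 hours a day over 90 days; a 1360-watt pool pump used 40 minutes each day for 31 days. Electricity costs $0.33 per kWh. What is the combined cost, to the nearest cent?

box fan: Power = 0.4 A × 230 V = 92 W = 0.092 kW
box fan: Runtime = 2 h/day × 7 days = 14 h
box fan: 0.092 kW × 14 h = 1.288 kWh
incandescent bulb: Runtime = 90 min × 7 = 630 min = 10.5 h
incandescent bulb: 0.04 kW × 10.5 h = 0.42 kWh
portable induction hob: Runtime = 4 h/day × 90 days = 360 h
portable induction hob: 1.29 kW × 360 h = 464.4 kWh
pool pump: Runtime = 40 min × 31 = 1240 min = 20.666666… h
pool pump: 1.36 kW × 20.666666… h = 28.106666… kWh
Total energy = 494.214666… kWh
Cost = 494.214666… × $0.33 = $163.09

$163.09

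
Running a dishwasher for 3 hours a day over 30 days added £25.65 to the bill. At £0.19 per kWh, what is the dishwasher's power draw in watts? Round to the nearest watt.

Energy = £25.65 ÷ £0.19/kWh = 135 kWh
Runtime = 3 h/day × 30 days = 90 h
Power = 135 kWh ÷ 90 h = 1.5 kW = 1500 W

1500 W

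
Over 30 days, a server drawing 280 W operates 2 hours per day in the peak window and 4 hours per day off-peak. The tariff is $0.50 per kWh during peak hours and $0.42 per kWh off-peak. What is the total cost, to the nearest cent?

Peak energy = 0.28 kW × 2 h × 30 = 16.8 kWh
Off-peak energy = 0.28 kW × 4 h × 30 = 33.6 kWh
Cost = 16.8 × $0.50 + 33.6 × $0.42 = $8.4 + $14.112 = $22.51

$22.51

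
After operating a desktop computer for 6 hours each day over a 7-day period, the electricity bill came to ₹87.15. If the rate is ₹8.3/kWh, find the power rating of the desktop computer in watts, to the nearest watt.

250 W

Energy = ₹87.15 ÷ ₹8.3/kWh = 10.5 kWh
Runtime = 6 h/day × 7 days = 42 h
Power = 10.5 kWh ÷ 42 h = 0.25 kW = 250 W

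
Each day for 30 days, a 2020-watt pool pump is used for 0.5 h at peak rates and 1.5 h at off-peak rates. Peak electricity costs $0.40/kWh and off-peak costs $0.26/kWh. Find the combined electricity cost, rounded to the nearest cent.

Peak energy = 2.02 kW × 0.5 h × 30 = 30.3 kWh
Off-peak energy = 2.02 kW × 1.5 h × 30 = 90.9 kWh
Cost = 30.3 × $0.40 + 90.9 × $0.26 = $12.12 + $23.634 = $35.75

$35.75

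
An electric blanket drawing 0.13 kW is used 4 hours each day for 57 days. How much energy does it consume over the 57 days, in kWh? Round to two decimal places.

29.64 kWh

Runtime = 4 h/day × 57 days = 228 h
Energy = 0.13 kW × 228 h = 29.64 kWh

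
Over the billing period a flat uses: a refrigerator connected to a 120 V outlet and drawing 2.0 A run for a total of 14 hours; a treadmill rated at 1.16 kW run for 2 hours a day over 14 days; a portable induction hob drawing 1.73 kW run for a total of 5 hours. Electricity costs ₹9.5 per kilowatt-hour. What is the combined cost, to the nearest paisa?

refrigerator: Power = 2.0 A × 120 V = 240 W = 0.24 kW
refrigerator: 0.24 kW × 14 h = 3.36 kWh
treadmill: Runtime = 2 h/day × 14 days = 28 h
treadmill: 1.16 kW × 28 h = 32.48 kWh
portable induction hob: 1.73 kW × 5 h = 8.65 kWh
Total energy = 44.49 kWh
Cost = 44.49 × ₹9.5 = ₹422.66

₹422.66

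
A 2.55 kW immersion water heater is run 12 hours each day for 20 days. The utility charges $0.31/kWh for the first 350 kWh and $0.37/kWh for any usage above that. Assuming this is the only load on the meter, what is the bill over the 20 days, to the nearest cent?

Runtime = 12 h/day × 20 days = 240 h
Energy = 2.55 kW × 240 h = 612 kWh
Tier 1 (0–350 kWh): 350 × $0.31 = $108.5
Above 350 kWh: 262 × $0.37 = $96.94
Bill = $205.44

$205.44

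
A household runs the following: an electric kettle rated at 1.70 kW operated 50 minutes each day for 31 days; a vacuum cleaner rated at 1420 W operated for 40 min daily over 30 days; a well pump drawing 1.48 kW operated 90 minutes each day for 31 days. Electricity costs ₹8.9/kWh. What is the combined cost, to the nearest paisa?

electric kettle: Runtime = 50 min × 31 = 1550 min = 25.833333… h
electric kettle: 1.7 kW × 25.833333… h = 43.916666… kWh
vacuum cleaner: Runtime = 40 min × 30 = 1200 min = 20 h
vacuum cleaner: 1.42 kW × 20 h = 28.4 kWh
well pump: Runtime = 90 min × 31 = 2790 min = 46.5 h
well pump: 1.48 kW × 46.5 h = 68.82 kWh
Total energy = 141.136666… kWh
Cost = 141.136666… × ₹8.9 = ₹1256.12

₹1256.12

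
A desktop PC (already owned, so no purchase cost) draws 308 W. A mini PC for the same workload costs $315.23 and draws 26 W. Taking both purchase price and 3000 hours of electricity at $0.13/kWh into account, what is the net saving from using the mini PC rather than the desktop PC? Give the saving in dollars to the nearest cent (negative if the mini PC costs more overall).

desktop PC: $0.00 + (308/1000) kW × 3000 h × $0.13 = $0.00 + $120.12 = $120.12
mini PC: $315.23 + (26/1000) kW × 3000 h × $0.13 = $315.23 + $10.14 = $325.37
Saving = $120.12 − $325.37 = −$205.25

-$205.25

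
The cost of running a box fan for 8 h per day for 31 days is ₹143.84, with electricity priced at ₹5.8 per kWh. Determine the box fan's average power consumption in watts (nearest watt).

Energy = ₹143.84 ÷ ₹5.8/kWh = 24.8 kWh
Runtime = 8 h/day × 31 days = 248 h
Power = 24.8 kWh ÷ 248 h = 0.1 kW = 100 W

100 W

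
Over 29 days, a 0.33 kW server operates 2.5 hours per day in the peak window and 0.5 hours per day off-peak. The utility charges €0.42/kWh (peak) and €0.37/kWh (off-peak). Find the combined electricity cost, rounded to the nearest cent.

€11.82

Peak energy = 0.33 kW × 2.5 h × 29 = 23.925 kWh
Off-peak energy = 0.33 kW × 0.5 h × 29 = 4.785 kWh
Cost = 23.925 × €0.42 + 4.785 × €0.37 = €10.0485 + €1.77045 = €11.82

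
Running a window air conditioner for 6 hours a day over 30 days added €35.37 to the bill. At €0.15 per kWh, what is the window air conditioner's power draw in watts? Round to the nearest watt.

Energy = €35.37 ÷ €0.15/kWh = 235.8 kWh
Runtime = 6 h/day × 30 days = 180 h
Power = 235.8 kWh ÷ 180 h = 1.31 kW = 1310 W

1310 W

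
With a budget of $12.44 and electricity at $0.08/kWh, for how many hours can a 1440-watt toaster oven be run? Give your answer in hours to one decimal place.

108.0 h

Energy available = $12.44 ÷ $0.08/kWh = 155.5 kWh
Hours = 155.5 kWh ÷ 1.44 kW = 108.0 h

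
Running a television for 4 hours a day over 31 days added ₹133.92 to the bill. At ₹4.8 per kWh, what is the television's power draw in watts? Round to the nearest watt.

225 W

Energy = ₹133.92 ÷ ₹4.8/kWh = 27.9 kWh
Runtime = 4 h/day × 31 days = 124 h
Power = 27.9 kWh ÷ 124 h = 0.225 kW = 225 W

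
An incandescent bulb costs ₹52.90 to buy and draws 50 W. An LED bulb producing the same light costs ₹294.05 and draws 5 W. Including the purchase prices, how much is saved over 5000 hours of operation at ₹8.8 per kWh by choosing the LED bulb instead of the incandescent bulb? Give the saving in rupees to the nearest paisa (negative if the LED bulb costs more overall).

₹1738.85

incandescent bulb: ₹52.90 + (50/1000) kW × 5000 h × ₹8.8 = ₹52.90 + ₹2200 = ₹2252.9
LED bulb: ₹294.05 + (5/1000) kW × 5000 h × ₹8.8 = ₹294.05 + ₹220 = ₹514.05
Saving = ₹2252.9 − ₹514.05 = ₹1738.85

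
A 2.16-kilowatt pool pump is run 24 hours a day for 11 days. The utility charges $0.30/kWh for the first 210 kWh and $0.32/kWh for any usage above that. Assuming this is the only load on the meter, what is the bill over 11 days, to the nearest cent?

Runtime = 24 h × 11 = 264 h
Energy = 2.16 kW × 264 h = 570.24 kWh
Tier 1 (0–210 kWh): 210 × $0.30 = $63
Above 210 kWh: 360.24 × $0.32 = $115.2768
Bill = $178.28

$178.28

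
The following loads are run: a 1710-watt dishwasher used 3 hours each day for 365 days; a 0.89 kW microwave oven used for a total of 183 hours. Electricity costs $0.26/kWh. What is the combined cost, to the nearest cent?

$529.18

dishwasher: Runtime = 3 h/day × 365 days = 1095 h
dishwasher: 1.71 kW × 1095 h = 1872.45 kWh
microwave oven: 0.89 kW × 183 h = 162.87 kWh
Total energy = 2035.32 kWh
Cost = 2035.32 × $0.26 = $529.18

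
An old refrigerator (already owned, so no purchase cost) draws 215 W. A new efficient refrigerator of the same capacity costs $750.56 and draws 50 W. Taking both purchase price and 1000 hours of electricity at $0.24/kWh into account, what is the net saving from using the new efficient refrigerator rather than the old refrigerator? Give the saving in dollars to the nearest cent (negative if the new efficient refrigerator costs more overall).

old refrigerator: $0.00 + (215/1000) kW × 1000 h × $0.24 = $0.00 + $51.6 = $51.6
new efficient refrigerator: $750.56 + (50/1000) kW × 1000 h × $0.24 = $750.56 + $12 = $762.56
Saving = $51.6 − $762.56 = −$710.96

-$710.96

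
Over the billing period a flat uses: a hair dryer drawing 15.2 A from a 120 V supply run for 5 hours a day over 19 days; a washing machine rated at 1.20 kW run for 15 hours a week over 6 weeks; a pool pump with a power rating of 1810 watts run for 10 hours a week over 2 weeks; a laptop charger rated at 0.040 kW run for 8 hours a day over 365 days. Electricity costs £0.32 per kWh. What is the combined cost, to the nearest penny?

£138.97

hair dryer: Power = 15.2 A × 120 V = 1824 W = 1.824 kW
hair dryer: Runtime = 5 h/day × 19 days = 95 h
hair dryer: 1.824 kW × 95 h = 173.28 kWh
washing machine: Runtime = 15 h/week × 6 weeks = 90 h
washing machine: 1.2 kW × 90 h = 108 kWh
pool pump: Runtime = 10 h/week × 2 weeks = 20 h
pool pump: 1.81 kW × 20 h = 36.2 kWh
laptop charger: Runtime = 8 h/day × 365 days = 2920 h
laptop charger: 0.04 kW × 2920 h = 116.8 kWh
Total energy = 434.28 kWh
Cost = 434.28 × £0.32 = £138.97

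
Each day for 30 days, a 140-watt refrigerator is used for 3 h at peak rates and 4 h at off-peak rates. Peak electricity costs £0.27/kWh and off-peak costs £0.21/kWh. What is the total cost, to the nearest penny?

Peak energy = 0.14 kW × 3 h × 30 = 12.6 kWh
Off-peak energy = 0.14 kW × 4 h × 30 = 16.8 kWh
Cost = 12.6 × £0.27 + 16.8 × £0.21 = £3.402 + £3.528 = £6.93

£6.93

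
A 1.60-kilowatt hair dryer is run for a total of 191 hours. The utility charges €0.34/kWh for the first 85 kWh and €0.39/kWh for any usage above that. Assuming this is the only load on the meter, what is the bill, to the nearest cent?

€114.93

Energy = 1.6 kW × 191 h = 305.6 kWh
Tier 1 (0–85 kWh): 85 × €0.34 = €28.9
Above 85 kWh: 220.6 × €0.39 = €86.034
Bill = €114.93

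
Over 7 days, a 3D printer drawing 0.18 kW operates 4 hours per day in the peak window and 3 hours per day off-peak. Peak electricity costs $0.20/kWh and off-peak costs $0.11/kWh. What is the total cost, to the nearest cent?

$1.42

Peak energy = 0.18 kW × 4 h × 7 = 5.04 kWh
Off-peak energy = 0.18 kW × 3 h × 7 = 3.78 kWh
Cost = 5.04 × $0.20 + 3.78 × $0.11 = $1.008 + $0.4158 = $1.42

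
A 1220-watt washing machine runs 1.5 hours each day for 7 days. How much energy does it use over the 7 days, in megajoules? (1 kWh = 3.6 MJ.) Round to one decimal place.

Runtime = 1.5 h/day × 7 days = 10.5 h
Energy = 1.22 kW × 10.5 h = 12.81 kWh
= 12.81 × 3.6 MJ = 46.1 MJ

46.1 MJ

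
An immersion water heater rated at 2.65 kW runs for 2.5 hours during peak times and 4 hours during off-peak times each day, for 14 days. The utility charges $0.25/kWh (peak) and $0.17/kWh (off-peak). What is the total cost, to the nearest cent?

Peak energy = 2.65 kW × 2.5 h × 14 = 92.75 kWh
Off-peak energy = 2.65 kW × 4 h × 14 = 148.4 kWh
Cost = 92.75 × $0.25 + 148.4 × $0.17 = $23.1875 + $25.228 = $48.42

$48.42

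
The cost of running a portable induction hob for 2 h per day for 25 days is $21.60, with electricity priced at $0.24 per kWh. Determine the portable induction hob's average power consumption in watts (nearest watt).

1800 W

Energy = $21.60 ÷ $0.24/kWh = 90 kWh
Runtime = 2 h/day × 25 days = 50 h
Power = 90 kWh ÷ 50 h = 1.8 kW = 1800 W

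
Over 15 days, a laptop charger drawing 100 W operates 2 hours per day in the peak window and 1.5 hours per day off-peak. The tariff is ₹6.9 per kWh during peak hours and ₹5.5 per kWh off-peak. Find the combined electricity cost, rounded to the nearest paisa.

Peak energy = 0.1 kW × 2 h × 15 = 3 kWh
Off-peak energy = 0.1 kW × 1.5 h × 15 = 2.25 kWh
Cost = 3 × ₹6.9 + 2.25 × ₹5.5 = ₹20.7 + ₹12.375 = ₹33.08

₹33.08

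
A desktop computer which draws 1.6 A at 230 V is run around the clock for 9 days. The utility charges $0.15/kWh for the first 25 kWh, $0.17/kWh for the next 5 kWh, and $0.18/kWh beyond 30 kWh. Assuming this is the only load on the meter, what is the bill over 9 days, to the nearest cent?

Power = 1.6 A × 230 V = 368 W = 0.368 kW
Runtime = 24 h × 9 = 216 h
Energy = 0.368 kW × 216 h = 79.488 kWh
Tier 1 (0–25 kWh): 25 × $0.15 = $3.75
Tier 2 (25–30 kWh): 5 × $0.17 = $0.85
Above 30 kWh: 49.488 × $0.18 = $8.90784
Bill = $13.51

$13.51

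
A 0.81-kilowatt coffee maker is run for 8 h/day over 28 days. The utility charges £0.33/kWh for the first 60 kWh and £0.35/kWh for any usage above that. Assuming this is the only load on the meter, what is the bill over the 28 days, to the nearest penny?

£62.30

Runtime = 8 h/day × 28 days = 224 h
Energy = 0.81 kW × 224 h = 181.44 kWh
Tier 1 (0–60 kWh): 60 × £0.33 = £19.8
Above 60 kWh: 121.44 × £0.35 = £42.504
Bill = £62.30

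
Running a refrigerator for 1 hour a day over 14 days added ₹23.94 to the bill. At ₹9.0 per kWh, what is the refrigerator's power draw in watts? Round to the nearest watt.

Energy = ₹23.94 ÷ ₹9.0/kWh = 2.66 kWh
Runtime = 1 h/day × 14 days = 14 h
Power = 2.66 kWh ÷ 14 h = 0.19 kW = 190 W

190 W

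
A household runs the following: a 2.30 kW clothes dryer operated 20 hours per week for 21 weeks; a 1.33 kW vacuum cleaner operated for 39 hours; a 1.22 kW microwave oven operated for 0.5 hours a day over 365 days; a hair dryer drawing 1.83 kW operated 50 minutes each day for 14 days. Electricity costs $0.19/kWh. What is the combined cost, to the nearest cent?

clothes dryer: Runtime = 20 h/week × 21 weeks = 420 h
clothes dryer: 2.3 kW × 420 h = 966 kWh
vacuum cleaner: 1.33 kW × 39 h = 51.87 kWh
microwave oven: Runtime = 0.5 h/day × 365 days = 182.5 h
microwave oven: 1.22 kW × 182.5 h = 222.65 kWh
hair dryer: Runtime = 50 min × 14 = 700 min = 11.666666… h
hair dryer: 1.83 kW × 11.666666… h = 21.35 kWh
Total energy = 1261.87 kWh
Cost = 1261.87 × $0.19 = $239.76

$239.76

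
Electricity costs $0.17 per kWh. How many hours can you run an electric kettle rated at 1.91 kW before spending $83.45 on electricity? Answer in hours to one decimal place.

Energy available = $83.45 ÷ $0.17/kWh = 490.8824 kWh
Hours = 490.8824 kWh ÷ 1.91 kW = 257.0 h

257.0 h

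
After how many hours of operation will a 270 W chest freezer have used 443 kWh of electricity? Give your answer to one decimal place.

Hours = 443 kWh ÷ 0.27 kW = 1640.7 h

1640.7 h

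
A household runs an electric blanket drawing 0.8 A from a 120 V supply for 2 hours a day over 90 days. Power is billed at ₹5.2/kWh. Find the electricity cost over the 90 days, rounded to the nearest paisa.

₹89.86

Power = 0.8 A × 120 V = 96 W = 0.096 kW
Runtime = 2 h/day × 90 days = 180 h
Energy = 0.096 kW × 180 h = 17.28 kWh
Cost = 17.28 kWh × ₹5.2/kWh = ₹89.86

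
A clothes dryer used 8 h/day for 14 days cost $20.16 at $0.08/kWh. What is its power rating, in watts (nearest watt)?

Energy = $20.16 ÷ $0.08/kWh = 252 kWh
Runtime = 8 h/day × 14 days = 112 h
Power = 252 kWh ÷ 112 h = 2.25 kW = 2250 W

2250 W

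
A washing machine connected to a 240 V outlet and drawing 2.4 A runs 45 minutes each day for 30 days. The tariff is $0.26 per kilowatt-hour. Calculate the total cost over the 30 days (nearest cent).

$3.37

Power = 2.4 A × 240 V = 576 W = 0.576 kW
Runtime = 45 min × 30 = 1350 min = 22.5 h
Energy = 0.576 kW × 22.5 h = 12.96 kWh
Cost = 12.96 kWh × $0.26/kWh = $3.37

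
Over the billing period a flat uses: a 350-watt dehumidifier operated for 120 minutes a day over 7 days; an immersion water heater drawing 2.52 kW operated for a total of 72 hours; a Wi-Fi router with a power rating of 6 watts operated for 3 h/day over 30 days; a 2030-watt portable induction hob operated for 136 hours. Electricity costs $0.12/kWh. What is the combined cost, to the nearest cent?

dehumidifier: Runtime = 120 min × 7 = 840 min = 14 h
dehumidifier: 0.35 kW × 14 h = 4.9 kWh
immersion water heater: 2.52 kW × 72 h = 181.44 kWh
Wi-Fi router: Runtime = 3 h/day × 30 days = 90 h
Wi-Fi router: 0.006 kW × 90 h = 0.54 kWh
portable induction hob: 2.03 kW × 136 h = 276.08 kWh
Total energy = 462.96 kWh
Cost = 462.96 × $0.12 = $55.56

$55.56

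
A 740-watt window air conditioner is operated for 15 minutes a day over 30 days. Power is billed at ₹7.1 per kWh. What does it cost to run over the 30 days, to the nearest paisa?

₹39.41

Runtime = 15 min × 30 = 450 min = 7.5 h
Energy = 0.74 kW × 7.5 h = 5.55 kWh
Cost = 5.55 kWh × ₹7.1/kWh = ₹39.41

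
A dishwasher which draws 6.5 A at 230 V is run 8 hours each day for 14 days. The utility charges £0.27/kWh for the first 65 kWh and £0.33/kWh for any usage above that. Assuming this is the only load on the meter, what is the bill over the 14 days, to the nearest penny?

Power = 6.5 A × 230 V = 1495 W = 1.495 kW
Runtime = 8 h/day × 14 days = 112 h
Energy = 1.495 kW × 112 h = 167.44 kWh
Tier 1 (0–65 kWh): 65 × £0.27 = £17.55
Above 65 kWh: 102.44 × £0.33 = £33.8052
Bill = £51.36

£51.36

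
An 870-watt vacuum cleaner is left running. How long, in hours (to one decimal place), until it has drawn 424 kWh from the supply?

Hours = 424 kWh ÷ 0.87 kW = 487.4 h

487.4 h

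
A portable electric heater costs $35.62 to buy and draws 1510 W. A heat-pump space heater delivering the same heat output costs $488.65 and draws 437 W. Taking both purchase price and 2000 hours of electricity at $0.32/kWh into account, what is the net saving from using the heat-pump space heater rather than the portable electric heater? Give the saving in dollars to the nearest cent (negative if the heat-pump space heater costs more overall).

$233.69

portable electric heater: $35.62 + (1510/1000) kW × 2000 h × $0.32 = $35.62 + $966.4 = $1002.02
heat-pump space heater: $488.65 + (437/1000) kW × 2000 h × $0.32 = $488.65 + $279.68 = $768.33
Saving = $1002.02 − $768.33 = $233.69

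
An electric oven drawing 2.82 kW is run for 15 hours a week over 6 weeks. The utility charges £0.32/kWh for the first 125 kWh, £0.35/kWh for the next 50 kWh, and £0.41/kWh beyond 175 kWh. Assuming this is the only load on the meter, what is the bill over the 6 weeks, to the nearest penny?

Runtime = 15 h/week × 6 weeks = 90 h
Energy = 2.82 kW × 90 h = 253.8 kWh
Tier 1 (0–125 kWh): 125 × £0.32 = £40
Tier 2 (125–175 kWh): 50 × £0.35 = £17.5
Above 175 kWh: 78.8 × £0.41 = £32.308
Bill = £89.81

£89.81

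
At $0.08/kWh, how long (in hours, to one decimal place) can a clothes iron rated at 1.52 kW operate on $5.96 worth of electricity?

Energy available = $5.96 ÷ $0.08/kWh = 74.5 kWh
Hours = 74.5 kWh ÷ 1.52 kW = 49.0 h

49.0 h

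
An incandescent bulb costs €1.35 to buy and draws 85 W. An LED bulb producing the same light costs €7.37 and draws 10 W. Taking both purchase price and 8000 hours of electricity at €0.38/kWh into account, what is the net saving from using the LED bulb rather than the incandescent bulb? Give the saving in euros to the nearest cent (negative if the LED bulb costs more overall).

incandescent bulb: €1.35 + (85/1000) kW × 8000 h × €0.38 = €1.35 + €258.4 = €259.75
LED bulb: €7.37 + (10/1000) kW × 8000 h × €0.38 = €7.37 + €30.4 = €37.77
Saving = €259.75 − €37.77 = €221.98

€221.98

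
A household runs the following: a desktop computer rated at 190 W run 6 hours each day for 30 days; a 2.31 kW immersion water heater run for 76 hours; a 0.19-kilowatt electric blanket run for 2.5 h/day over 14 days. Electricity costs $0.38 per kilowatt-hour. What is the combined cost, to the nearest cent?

desktop computer: Runtime = 6 h/day × 30 days = 180 h
desktop computer: 0.19 kW × 180 h = 34.2 kWh
immersion water heater: 2.31 kW × 76 h = 175.56 kWh
electric blanket: Runtime = 2.5 h/day × 14 days = 35 h
electric blanket: 0.19 kW × 35 h = 6.65 kWh
Total energy = 216.41 kWh
Cost = 216.41 × $0.38 = $82.24

$82.24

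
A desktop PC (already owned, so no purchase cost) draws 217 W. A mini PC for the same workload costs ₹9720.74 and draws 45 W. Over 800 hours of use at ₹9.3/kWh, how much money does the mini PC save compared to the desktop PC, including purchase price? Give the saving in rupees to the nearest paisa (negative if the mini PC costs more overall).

-₹8441.06

desktop PC: ₹0.00 + (217/1000) kW × 800 h × ₹9.3 = ₹0.00 + ₹1614.48 = ₹1614.48
mini PC: ₹9720.74 + (45/1000) kW × 800 h × ₹9.3 = ₹9720.74 + ₹334.8 = ₹10055.54
Saving = ₹1614.48 − ₹10055.54 = −₹8441.06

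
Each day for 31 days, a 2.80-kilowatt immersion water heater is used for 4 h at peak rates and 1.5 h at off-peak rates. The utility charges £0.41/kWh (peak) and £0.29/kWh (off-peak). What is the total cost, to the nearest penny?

Peak energy = 2.8 kW × 4 h × 31 = 347.2 kWh
Off-peak energy = 2.8 kW × 1.5 h × 31 = 130.2 kWh
Cost = 347.2 × £0.41 + 130.2 × £0.29 = £142.352 + £37.758 = £180.11

£180.11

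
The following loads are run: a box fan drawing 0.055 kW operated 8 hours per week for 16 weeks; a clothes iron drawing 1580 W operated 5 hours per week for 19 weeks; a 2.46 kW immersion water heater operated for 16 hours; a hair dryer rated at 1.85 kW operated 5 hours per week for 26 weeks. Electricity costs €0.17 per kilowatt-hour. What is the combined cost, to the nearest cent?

€74.29

box fan: Runtime = 8 h/week × 16 weeks = 128 h
box fan: 0.055 kW × 128 h = 7.04 kWh
clothes iron: Runtime = 5 h/week × 19 weeks = 95 h
clothes iron: 1.58 kW × 95 h = 150.1 kWh
immersion water heater: 2.46 kW × 16 h = 39.36 kWh
hair dryer: Runtime = 5 h/week × 26 weeks = 130 h
hair dryer: 1.85 kW × 130 h = 240.5 kWh
Total energy = 437 kWh
Cost = 437 × €0.17 = €74.29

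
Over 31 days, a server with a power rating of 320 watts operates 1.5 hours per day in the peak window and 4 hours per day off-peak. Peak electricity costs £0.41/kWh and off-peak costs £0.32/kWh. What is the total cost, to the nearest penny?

Peak energy = 0.32 kW × 1.5 h × 31 = 14.88 kWh
Off-peak energy = 0.32 kW × 4 h × 31 = 39.68 kWh
Cost = 14.88 × £0.41 + 39.68 × £0.32 = £6.1008 + £12.6976 = £18.80

£18.80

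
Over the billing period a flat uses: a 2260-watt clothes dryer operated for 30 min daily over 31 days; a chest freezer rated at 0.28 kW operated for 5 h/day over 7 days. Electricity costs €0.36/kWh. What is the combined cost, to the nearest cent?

clothes dryer: Runtime = 30 min × 31 = 930 min = 15.5 h
clothes dryer: 2.26 kW × 15.5 h = 35.03 kWh
chest freezer: Runtime = 5 h/day × 7 days = 35 h
chest freezer: 0.28 kW × 35 h = 9.8 kWh
Total energy = 44.83 kWh
Cost = 44.83 × €0.36 = €16.14

€16.14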